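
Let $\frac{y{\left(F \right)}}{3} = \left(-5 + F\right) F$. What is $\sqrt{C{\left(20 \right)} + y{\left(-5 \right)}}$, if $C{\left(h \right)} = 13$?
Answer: $\sqrt{163} \approx 12.767$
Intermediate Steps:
$y{\left(F \right)} = 3 F \left(-5 + F\right)$ ($y{\left(F \right)} = 3 \left(-5 + F\right) F = 3 F \left(-5 + F\right)$)
$\sqrt{C{\left(20 \right)} + y{\left(-5 \right)}} = \sqrt{13 + 3 \left(-5\right) \left(-5 - 5\right)} = \sqrt{13 + 3 \left(-5\right) \left(-10\right)} = \sqrt{13 + 150} = \sqrt{163}$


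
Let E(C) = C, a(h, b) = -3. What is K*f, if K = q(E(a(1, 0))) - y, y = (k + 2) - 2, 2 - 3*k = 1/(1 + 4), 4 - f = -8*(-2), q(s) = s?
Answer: 216/5 ≈ 43.200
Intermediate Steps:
f = -12 (f = 4 - (-8)*(-2) = 4 - 1*16 = 4 - 16 = -12)
k = ⅗ (k = ⅔ - 1/(3*(1 + 4)) = ⅔ - ⅓/5 = ⅔ - ⅓*⅕ = ⅔ - 1/15 = ⅗ ≈ 0.60000)
y = ⅗ (y = (⅗ + 2) - 2 = 13/5 - 2 = ⅗ ≈ 0.60000)
K = -18/5 (K = -3 - 1*⅗ = -3 - ⅗ = -18/5 ≈ -3.6000)
K*f = -18/5*(-12) = 216/5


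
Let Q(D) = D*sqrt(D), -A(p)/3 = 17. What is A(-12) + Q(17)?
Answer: -51 + 17*sqrt(17) ≈ 19.093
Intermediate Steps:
A(p) = -51 (A(p) = -3*17 = -51)
Q(D) = D**(3/2)
A(-12) + Q(17) = -51 + 17**(3/2) = -51 + 17*sqrt(17)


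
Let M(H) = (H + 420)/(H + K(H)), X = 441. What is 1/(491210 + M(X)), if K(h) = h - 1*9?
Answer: 291/142942397 ≈ 2.0358e-6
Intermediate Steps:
K(h) = -9 + h (K(h) = h - 9 = -9 + h)
M(H) = (420 + H)/(-9 + 2*H) (M(H) = (H + 420)/(H + (-9 + H)) = (420 + H)/(-9 + 2*H))
1/(491210 + M(X)) = 1/(491210 + (420 + 441)/(-9 + 2*441)) = 1/(491210 + 861/(-9 + 882)) = 1/(491210 + 861/873) = 1/(491210 + (1/873)*861) = 1/(491210 + 287/291) = 1/(142942397/291) = 291/142942397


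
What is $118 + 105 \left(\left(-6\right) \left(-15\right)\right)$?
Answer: $9568$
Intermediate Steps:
$118 + 105 \left(\left(-6\right) \left(-15\right)\right) = 118 + 105 \cdot 90 = 118 + 9450 = 9568$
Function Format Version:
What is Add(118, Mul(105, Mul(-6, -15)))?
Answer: 9568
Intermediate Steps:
Add(118, Mul(105, Mul(-6, -15))) = Add(118, Mul(105, 90)) = Add(118, 9450) = 9568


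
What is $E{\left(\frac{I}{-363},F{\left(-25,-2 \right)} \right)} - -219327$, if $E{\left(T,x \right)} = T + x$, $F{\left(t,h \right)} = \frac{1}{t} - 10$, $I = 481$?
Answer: $\frac{1990289387}{9075} \approx 2.1932 \cdot 10^{5}$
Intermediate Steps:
$F{\left(t,h \right)} = -10 + \frac{1}{t}$ ($F{\left(t,h \right)} = \frac{1}{t} - 10 = -10 + \frac{1}{t}$)
$E{\left(\frac{I}{-363},F{\left(-25,-2 \right)} \right)} - -219327 = \left(\frac{481}{-363} - \left(10 - \frac{1}{-25}\right)\right) - -219327 = \left(481 \left(- \frac{1}{363}\right) - \frac{251}{25}\right) + 219327 = \left(- \frac{481}{363} - \frac{251}{25}\right) + 219327 = - \frac{103138}{9075} + 219327 = \frac{1990289387}{9075}$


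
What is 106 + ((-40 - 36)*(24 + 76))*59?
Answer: -448294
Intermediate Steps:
106 + ((-40 - 36)*(24 + 76))*59 = 106 - 76*100*59 = 106 - 7600*59 = 106 - 448400 = -448294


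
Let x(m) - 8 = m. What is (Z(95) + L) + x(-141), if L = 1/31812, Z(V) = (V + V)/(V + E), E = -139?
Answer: -4368365/31812 ≈ -137.32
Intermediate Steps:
x(m) = 8 + m
Z(V) = 2*V/(-139 + V) (Z(V) = (V + V)/(V - 139) = (2*V)/(-139 + V) = 2*V/(-139 + V))
L = 1/31812 ≈ 3.1435e-5
(Z(95) + L) + x(-141) = (2*95/(-139 + 95) + 1/31812) + (8 - 141) = (2*95/(-44) + 1/31812) - 133 = (2*95*(-1/44) + 1/31812) - 133 = (-95/22 + 1/31812) - 133 = -137369/31812 - 133 = -4368365/31812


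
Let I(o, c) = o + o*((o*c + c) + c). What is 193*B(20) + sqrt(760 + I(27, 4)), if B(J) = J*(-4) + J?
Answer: -11580 + sqrt(3919) ≈ -11517.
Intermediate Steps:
B(J) = -3*J (B(J) = -4*J + J = -3*J)
I(o, c) = o + o*(2*c + c*o) (I(o, c) = o + o*((c*o + c) + c) = o + o*((c + c*o) + c) = o + o*(2*c + c*o))
193*B(20) + sqrt(760 + I(27, 4)) = 193*(-3*20) + sqrt(760 + 27*(1 + 2*4 + 4*27)) = 193*(-60) + sqrt(760 + 27*(1 + 8 + 108)) = -11580 + sqrt(760 + 27*117) = -11580 + sqrt(760 + 3159) = -11580 + sqrt(3919)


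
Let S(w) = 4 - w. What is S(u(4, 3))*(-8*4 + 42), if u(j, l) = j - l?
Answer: 30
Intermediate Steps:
S(u(4, 3))*(-8*4 + 42) = (4 - (4 - 1*3))*(-8*4 + 42) = (4 - (4 - 3))*(-32 + 42) = (4 - 1*1)*10 = (4 - 1)*10 = 3*10 = 30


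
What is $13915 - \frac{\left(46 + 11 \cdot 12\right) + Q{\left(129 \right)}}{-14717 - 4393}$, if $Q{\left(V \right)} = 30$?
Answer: $\frac{10227533}{735} \approx 13915.0$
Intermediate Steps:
$13915 - \frac{\left(46 + 11 \cdot 12\right) + Q{\left(129 \right)}}{-14717 - 4393} = 13915 - \frac{\left(46 + 11 \cdot 12\right) + 30}{-14717 - 4393} = 13915 - \frac{\left(46 + 132\right) + 30}{-19110} = 13915 - \left(178 + 30\right) \left(- \frac{1}{19110}\right) = 13915 - 208 \left(- \frac{1}{19110}\right) = 13915 - - \frac{8}{735} = 13915 + \frac{8}{735} = \frac{10227533}{735}$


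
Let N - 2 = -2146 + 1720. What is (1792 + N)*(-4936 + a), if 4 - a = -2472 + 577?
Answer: -4154616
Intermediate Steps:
a = 1899 (a = 4 - (-2472 + 577) = 4 - 1*(-1895) = 4 + 1895 = 1899)
N = -424 (N = 2 + (-2146 + 1720) = 2 - 426 = -424)
(1792 + N)*(-4936 + a) = (1792 - 424)*(-4936 + 1899) = 1368*(-3037) = -4154616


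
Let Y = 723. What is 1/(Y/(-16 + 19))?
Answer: 1/241 ≈ 0.0041494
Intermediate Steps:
1/(Y/(-16 + 19)) = 1/(723/(-16 + 19)) = 1/(723/3) = 1/(723*(1/3)) = 1/241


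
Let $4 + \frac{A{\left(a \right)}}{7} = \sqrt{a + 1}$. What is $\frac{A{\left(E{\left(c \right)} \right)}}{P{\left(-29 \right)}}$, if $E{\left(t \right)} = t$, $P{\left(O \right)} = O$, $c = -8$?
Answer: $\frac{28}{29} - \frac{7 i \sqrt{7}}{29} \approx 0.96552 - 0.63863 i$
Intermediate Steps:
$A{\left(a \right)} = -28 + 7 \sqrt{1 + a}$ ($A{\left(a \right)} = -28 + 7 \sqrt{a + 1} = -28 + 7 \sqrt{1 + a}$)
$\frac{A{\left(E{\left(c \right)} \right)}}{P{\left(-29 \right)}} = \frac{-28 + 7 \sqrt{1 - 8}}{-29} = \left(-28 + 7 \sqrt{-7}\right) \left(- \frac{1}{29}\right) = \left(-28 + 7 i \sqrt{7}\right) \left(- \frac{1}{29}\right) = \frac{28}{29} - \frac{7 i \sqrt{7}}{29}$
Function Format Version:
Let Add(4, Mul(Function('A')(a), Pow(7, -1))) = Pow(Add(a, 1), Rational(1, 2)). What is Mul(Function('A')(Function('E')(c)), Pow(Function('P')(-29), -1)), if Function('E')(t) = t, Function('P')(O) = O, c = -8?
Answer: Add(Rational(28, 29), Mul(Rational(-7, 29), I, Pow(7, Rational(1, 2)))) ≈ Add(0.96552, Mul(-0.63863, I))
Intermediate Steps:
Function('A')(a) = Add(-28, Mul(7, Pow(Add(1, a), Rational(1, 2)))) (Function('A')(a) = Add(-28, Mul(7, Pow(Add(a, 1), Rational(1, 2)))) = Add(-28, Mul(7, Pow(Add(1, a), Rational(1, 2)))))
Mul(Function('A')(Function('E')(c)), Pow(Function('P')(-29), -1)) = Mul(Add(-28, Mul(7, Pow(Add(1, -8), Rational(1, 2)))), Pow(-29, -1)) = Mul(Add(-28, Mul(7, Pow(-7, Rational(1, 2)))), Rational(-1, 29)) = Mul(Add(-28, Mul(7, Mul(I, Pow(7, Rational(1, 2))))), Rational(-1, 29)) = Mul(Add(-28, Mul(7, I, Pow(7, Rational(1, 2)))), Rational(-1, 29)) = Add(Rational(28, 29), Mul(Rational(-7, 29), I, Pow(7, Rational(1, 2))))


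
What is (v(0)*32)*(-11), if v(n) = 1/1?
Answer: -352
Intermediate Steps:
v(n) = 1
(v(0)*32)*(-11) = (1*32)*(-11) = 32*(-11) = -352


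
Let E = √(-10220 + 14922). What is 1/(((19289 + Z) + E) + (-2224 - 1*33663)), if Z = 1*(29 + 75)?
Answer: -8247/136023667 - √4702/272047334 ≈ -6.0881e-5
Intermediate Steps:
Z = 104 (Z = 1*104 = 104)
E = √4702 ≈ 68.571
1/(((19289 + Z) + E) + (-2224 - 1*33663)) = 1/(((19289 + 104) + √4702) + (-2224 - 1*33663)) = 1/((19393 + √4702) + (-2224 - 33663)) = 1/((19393 + √4702) - 35887) = 1/(-16494 + √4702)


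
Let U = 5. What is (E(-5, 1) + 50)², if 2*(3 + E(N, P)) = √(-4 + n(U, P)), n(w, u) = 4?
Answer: 2209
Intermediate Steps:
E(N, P) = -3 (E(N, P) = -3 + √(-4 + 4)/2 = -3 + √0/2 = -3 + (½)*0 = -3 + 0 = -3)
(E(-5, 1) + 50)² = (-3 + 50)² = 47² = 2209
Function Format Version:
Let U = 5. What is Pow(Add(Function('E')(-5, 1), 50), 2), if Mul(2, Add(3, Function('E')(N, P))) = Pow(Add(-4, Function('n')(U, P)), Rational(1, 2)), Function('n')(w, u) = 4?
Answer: 2209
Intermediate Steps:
Function('E')(N, P) = -3 (Function('E')(N, P) = Add(-3, Mul(Rational(1, 2), Pow(Add(-4, 4), Rational(1, 2)))) = Add(-3, Mul(Rational(1, 2), Pow(0, Rational(1, 2)))) = Add(-3, Mul(Rational(1, 2), 0)) = Add(-3, 0) = -3)
Pow(Add(Function('E')(-5, 1), 50), 2) = Pow(Add(-3, 50), 2) = Pow(47, 2) = 2209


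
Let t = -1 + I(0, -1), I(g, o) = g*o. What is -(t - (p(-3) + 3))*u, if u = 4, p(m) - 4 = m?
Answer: 20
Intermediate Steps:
p(m) = 4 + m
t = -1 (t = -1 + 0*(-1) = -1 + 0 = -1)
-(t - (p(-3) + 3))*u = -(-1 - ((4 - 3) + 3))*4 = -(-1 - (1 + 3))*4 = -(-1 - 1*4)*4 = -(-1 - 4)*4 = -(-5)*4 = -1*(-20) = 20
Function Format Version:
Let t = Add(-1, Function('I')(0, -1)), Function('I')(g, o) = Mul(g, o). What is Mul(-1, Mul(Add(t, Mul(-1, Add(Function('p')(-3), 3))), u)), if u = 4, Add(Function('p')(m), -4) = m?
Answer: 20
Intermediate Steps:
Function('p')(m) = Add(4, m)
t = -1 (t = Add(-1, Mul(0, -1)) = Add(-1, 0) = -1)
Mul(-1, Mul(Add(t, Mul(-1, Add(Function('p')(-3), 3))), u)) = Mul(-1, Mul(Add(-1, Mul(-1, Add(Add(4, -3), 3))), 4)) = Mul(-1, Mul(Add(-1, Mul(-1, Add(1, 3))), 4)) = Mul(-1, Mul(Add(-1, Mul(-1, 4)), 4)) = Mul(-1, Mul(Add(-1, -4), 4)) = Mul(-1, Mul(-5, 4)) = Mul(-1, -20) = 20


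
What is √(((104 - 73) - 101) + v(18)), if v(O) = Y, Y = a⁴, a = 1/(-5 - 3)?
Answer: I*√286719/64 ≈ 8.3666*I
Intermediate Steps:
a = -⅛ (a = 1/(-8) = -⅛ ≈ -0.12500)
Y = 1/4096 (Y = (-⅛)⁴ = 1/4096 ≈ 0.00024414)
v(O) = 1/4096
√(((104 - 73) - 101) + v(18)) = √(((104 - 73) - 101) + 1/4096) = √((31 - 101) + 1/4096) = √(-70 + 1/4096) = √(-286719/4096) = I*√286719/64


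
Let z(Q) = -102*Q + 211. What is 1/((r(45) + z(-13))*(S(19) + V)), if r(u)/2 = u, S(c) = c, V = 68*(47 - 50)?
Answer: -1/300995 ≈ -3.3223e-6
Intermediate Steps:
V = -204 (V = 68*(-3) = -204)
r(u) = 2*u
z(Q) = 211 - 102*Q
1/((r(45) + z(-13))*(S(19) + V)) = 1/((2*45 + (211 - 102*(-13)))*(19 - 204)) = 1/((90 + (211 + 1326))*(-185)) = 1/((90 + 1537)*(-185)) = 1/(1627*(-185)) = 1/(-300995) = -1/300995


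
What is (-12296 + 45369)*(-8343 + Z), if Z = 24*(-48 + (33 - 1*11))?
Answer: -296565591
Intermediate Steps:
Z = -624 (Z = 24*(-48 + (33 - 11)) = 24*(-48 + 22) = 24*(-26) = -624)
(-12296 + 45369)*(-8343 + Z) = (-12296 + 45369)*(-8343 - 624) = 33073*(-8967) = -296565591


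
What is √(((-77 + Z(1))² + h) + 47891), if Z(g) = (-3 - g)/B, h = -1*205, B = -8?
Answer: √214153/2 ≈ 231.38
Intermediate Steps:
h = -205
Z(g) = 3/8 + g/8 (Z(g) = (-3 - g)/(-8) = (-3 - g)*(-⅛) = 3/8 + g/8)
√(((-77 + Z(1))² + h) + 47891) = √(((-77 + (3/8 + (⅛)*1))² - 205) + 47891) = √(((-77 + (3/8 + ⅛))² - 205) + 47891) = √(((-77 + ½)² - 205) + 47891) = √(((-153/2)² - 205) + 47891) = √((23409/4 - 205) + 47891) = √(22589/4 + 47891) = √(214153/4) = √214153/2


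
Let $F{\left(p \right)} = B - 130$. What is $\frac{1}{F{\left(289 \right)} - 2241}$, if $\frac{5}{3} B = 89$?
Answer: $- \frac{5}{11588} \approx -0.00043148$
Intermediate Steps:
$B = \frac{267}{5}$ ($B = \frac{3}{5} \cdot 89 = \frac{267}{5} \approx 53.4$)
$F{\left(p \right)} = - \frac{383}{5}$ ($F{\left(p \right)} = \frac{267}{5} - 130 = - \frac{383}{5}$)
$\frac{1}{F{\left(289 \right)} - 2241} = \frac{1}{- \frac{383}{5} - 2241} = \frac{1}{- \frac{11588}{5}} = - \frac{5}{11588}$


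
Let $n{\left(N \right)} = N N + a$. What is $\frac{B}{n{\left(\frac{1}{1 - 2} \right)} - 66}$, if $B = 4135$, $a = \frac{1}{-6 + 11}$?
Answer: $- \frac{20675}{324} \approx -63.812$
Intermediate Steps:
$a = \frac{1}{5} \approx 0.2$
$n{\left(N \right)} = \frac{1}{5} + N^{2}$ ($n{\left(N \right)} = N N + \frac{1}{5} = N^{2} + \frac{1}{5} = \frac{1}{5} + N^{2}$)
$\frac{B}{n{\left(\frac{1}{1 - 2} \right)} - 66} = \frac{4135}{\left(\frac{1}{5} + \left(\frac{1}{1 - 2}\right)^{2}\right) - 66} = \frac{4135}{\left(\frac{1}{5} + \left(\frac{1}{-1}\right)^{2}\right) - 66} = \frac{4135}{\left(\frac{1}{5} + \left(-1\right)^{2}\right) - 66} = \frac{4135}{\left(\frac{1}{5} + 1\right) - 66} = \frac{4135}{\frac{6}{5} - 66} = \frac{4135}{- \frac{324}{5}} = 4135 \left(- \frac{5}{324}\right) = - \frac{20675}{324}$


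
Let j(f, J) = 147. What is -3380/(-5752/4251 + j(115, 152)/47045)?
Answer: 675960437100/269977943 ≈ 2503.8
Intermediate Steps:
-3380/(-5752/4251 + j(115, 152)/47045) = -3380/(-5752/4251 + 147/47045) = -3380/(-269977943/199988295) = -3380*(-199988295/269977943) = 675960437100/269977943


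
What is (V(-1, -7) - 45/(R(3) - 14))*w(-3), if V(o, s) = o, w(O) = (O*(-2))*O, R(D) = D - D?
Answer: -279/7 ≈ -39.857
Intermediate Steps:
R(D) = 0
w(O) = -2*O² (w(O) = (-2*O)*O = -2*O²)
(V(-1, -7) - 45/(R(3) - 14))*w(-3) = (-1 - 45/(0 - 14))*(-2*(-3)²) = (-1 - 45/(-14))*(-2*9) = (-1 - 45*(-1/14))*(-18) = (-1 + 45/14)*(-18) = (31/14)*(-18) = -279/7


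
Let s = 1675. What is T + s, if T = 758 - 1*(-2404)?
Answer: 4837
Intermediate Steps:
T = 3162 (T = 758 + 2404 = 3162)
T + s = 3162 + 1675 = 4837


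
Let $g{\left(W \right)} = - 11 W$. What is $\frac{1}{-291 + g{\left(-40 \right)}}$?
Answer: $\frac{1}{149} \approx 0.0067114$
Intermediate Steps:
$\frac{1}{-291 + g{\left(-40 \right)}} = \frac{1}{-291 - -440} = \frac{1}{-291 + 440} = \frac{1}{149}$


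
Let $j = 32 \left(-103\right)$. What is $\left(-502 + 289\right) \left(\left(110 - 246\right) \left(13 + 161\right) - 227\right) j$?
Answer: $-16772628768$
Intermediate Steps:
$j = -3296$
$\left(-502 + 289\right) \left(\left(110 - 246\right) \left(13 + 161\right) - 227\right) j = \left(-502 + 289\right) \left(\left(110 - 246\right) \left(13 + 161\right) - 227\right) \left(-3296\right) = - 213 \left(\left(-136\right) 174 - 227\right) \left(-3296\right) = - 213 \left(-23664 - 227\right) \left(-3296\right) = \left(-213\right) \left(-23891\right) \left(-3296\right) = 5088783 \left(-3296\right) = -16772628768$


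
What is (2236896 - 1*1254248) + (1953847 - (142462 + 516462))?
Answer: 2277571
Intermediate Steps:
(2236896 - 1*1254248) + (1953847 - (142462 + 516462)) = (2236896 - 1254248) + (1953847 - 1*658924) = 982648 + (1953847 - 658924) = 982648 + 1294923 = 2277571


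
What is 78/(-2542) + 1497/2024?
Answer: 1823751/2572504 ≈ 0.70894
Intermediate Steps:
78/(-2542) + 1497/2024 = 78*(-1/2542) + 1497*(1/2024) = -39/1271 + 1497/2024 = 1823751/2572504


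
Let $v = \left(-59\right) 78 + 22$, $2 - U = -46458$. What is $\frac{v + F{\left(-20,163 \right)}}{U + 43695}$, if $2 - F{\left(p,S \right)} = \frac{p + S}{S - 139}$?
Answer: $- \frac{22003}{432744} \approx -0.050845$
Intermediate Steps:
$F{\left(p,S \right)} = 2 - \frac{S + p}{-139 + S}$ ($F{\left(p,S \right)} = 2 - \frac{p + S}{S - 139} = 2 - \frac{S + p}{-139 + S}$)
$U = 46460$ ($U = 2 - -46458 = 2 + 46458 = 46460$)
$v = -4580$ ($v = -4602 + 22 = -4580$)
$\frac{v + F{\left(-20,163 \right)}}{U + 43695} = \frac{-4580 + \frac{-278 + 163 - -20}{-139 + 163}}{46460 + 43695} = \frac{-4580 + \frac{-278 + 163 + 20}{24}}{90155} = \left(-4580 + \frac{1}{24} \left(-95\right)\right) \frac{1}{90155} = \left(-4580 - \frac{95}{24}\right) \frac{1}{90155} = \left(- \frac{110015}{24}\right) \frac{1}{90155} = - \frac{22003}{432744}$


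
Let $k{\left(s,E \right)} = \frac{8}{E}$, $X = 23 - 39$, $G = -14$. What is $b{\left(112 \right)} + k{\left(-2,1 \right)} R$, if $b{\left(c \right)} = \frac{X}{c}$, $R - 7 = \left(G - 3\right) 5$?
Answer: $- \frac{4369}{7} \approx -624.14$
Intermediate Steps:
$X = -16$
$R = -78$ ($R = 7 + \left(-14 - 3\right) 5 = 7 - 85 = -78$)
$b{\left(c \right)} = - \frac{16}{c}$
$b{\left(112 \right)} + k{\left(-2,1 \right)} R = - \frac{16}{112} + \frac{8}{1} \left(-78\right) = \left(-16\right) \frac{1}{112} + 8 \cdot 1 \left(-78\right) = - \frac{1}{7} + 8 \left(-78\right) = - \frac{1}{7} - 624 = - \frac{4369}{7}$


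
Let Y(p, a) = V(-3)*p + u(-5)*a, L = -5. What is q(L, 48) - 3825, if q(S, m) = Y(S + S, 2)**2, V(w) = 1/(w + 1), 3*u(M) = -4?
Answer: -34376/9 ≈ -3819.6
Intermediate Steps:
u(M) = -4/3 (u(M) = (1/3)*(-4) = -4/3)
V(w) = 1/(1 + w)
Y(p, a) = -4*a/3 - p/2 (Y(p, a) = p/(1 - 3) - 4*a/3 = p/(-2) - 4*a/3 = -p/2 - 4*a/3 = -4*a/3 - p/2)
q(S, m) = (-8/3 - S)**2 (q(S, m) = (-4/3*2 - (S + S)/2)**2 = (-8/3 - S)**2)
q(L, 48) - 3825 = (8 + 3*(-5))**2/9 - 3825 = (8 - 15)**2/9 - 3825 = (1/9)*(-7)**2 - 3825 = (1/9)*49 - 3825 = 49/9 - 3825 = -34376/9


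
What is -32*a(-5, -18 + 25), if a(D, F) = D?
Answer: 160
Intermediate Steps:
-32*a(-5, -18 + 25) = -32*(-5) = 160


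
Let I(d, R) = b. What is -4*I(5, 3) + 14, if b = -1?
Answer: 18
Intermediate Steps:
I(d, R) = -1
-4*I(5, 3) + 14 = -4*(-1) + 14 = 4 + 14 = 18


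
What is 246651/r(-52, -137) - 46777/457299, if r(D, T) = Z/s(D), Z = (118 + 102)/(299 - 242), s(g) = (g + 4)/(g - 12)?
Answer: 19287605552219/402423120 ≈ 47929.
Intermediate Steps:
s(g) = (4 + g)/(-12 + g)
Z = 220/57 ≈ 3.8596
r(D, T) = 220*(-12 + D)/(57*(4 + D)) (r(D, T) = 220/(57*(((4 + D)/(-12 + D)))) = 220*((-12 + D)/(4 + D))/57 = 220*(-12 + D)/(57*(4 + D)))
246651/r(-52, -137) - 46777/457299 = 246651/((220*(-12 - 52)/(57*(4 - 52)))) - 46777/457299 = 246651/(((220/57)*(-64)/(-48))) - 46777*1/457299 = 246651/(((220/57)*(-1/48)*(-64))) - 46777/457299 = 246651/(880/171) - 46777/457299 = 246651*(171/880) - 46777/457299 = 42177321/880 - 46777/457299 = 19287605552219/402423120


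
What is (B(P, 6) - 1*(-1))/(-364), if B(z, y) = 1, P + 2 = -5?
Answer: -1/182 ≈ -0.0054945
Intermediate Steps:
P = -7 (P = -2 - 5 = -7)
(B(P, 6) - 1*(-1))/(-364) = (1 - 1*(-1))/(-364) = -(1 + 1)/364 = -1/364*2 = -1/182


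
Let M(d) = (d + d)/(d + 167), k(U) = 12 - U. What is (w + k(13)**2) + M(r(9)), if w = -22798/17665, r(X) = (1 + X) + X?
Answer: -141734/1642845 ≈ -0.086274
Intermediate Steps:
r(X) = 1 + 2*X
w = -22798/17665 (w = -22798*1/17665 = -22798/17665 ≈ -1.2906)
M(d) = 2*d/(167 + d) (M(d) = (2*d)/(167 + d) = 2*d/(167 + d))
(w + k(13)**2) + M(r(9)) = (-22798/17665 + (12 - 1*13)**2) + 2*(1 + 2*9)/(167 + (1 + 2*9)) = (-22798/17665 + (12 - 13)**2) + 2*(1 + 18)/(167 + (1 + 18)) = (-22798/17665 + (-1)**2) + 2*19/(167 + 19) = (-22798/17665 + 1) + 2*19/186 = -5133/17665 + 2*19*(1/186) = -5133/17665 + 19/93 = -141734/1642845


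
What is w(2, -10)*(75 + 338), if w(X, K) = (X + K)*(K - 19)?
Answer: 95816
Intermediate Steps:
w(X, K) = (-19 + K)*(K + X) (w(X, K) = (K + X)*(-19 + K) = (-19 + K)*(K + X))
w(2, -10)*(75 + 338) = ((-10)**2 - 19*(-10) - 19*2 - 10*2)*(75 + 338) = (100 + 190 - 38 - 20)*413 = 232*413 = 95816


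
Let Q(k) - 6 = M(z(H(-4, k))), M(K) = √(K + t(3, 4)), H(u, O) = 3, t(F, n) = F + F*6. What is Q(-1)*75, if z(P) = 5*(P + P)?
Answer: 450 + 75*√51 ≈ 985.61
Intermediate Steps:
t(F, n) = 7*F (t(F, n) = F + 6*F = 7*F)
z(P) = 10*P (z(P) = 5*(2*P) = 10*P)
M(K) = √(21 + K) (M(K) = √(K + 7*3) = √(K + 21) = √(21 + K))
Q(k) = 6 + √51 (Q(k) = 6 + √(21 + 10*3) = 6 + √(21 + 30) = 6 + √51)
Q(-1)*75 = (6 + √51)*75 = 450 + 75*√51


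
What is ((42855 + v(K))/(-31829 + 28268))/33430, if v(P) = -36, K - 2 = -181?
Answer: -14273/39681410 ≈ -0.00035969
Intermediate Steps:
K = -179 (K = 2 - 181 = -179)
((42855 + v(K))/(-31829 + 28268))/33430 = ((42855 - 36)/(-31829 + 28268))/33430 = (42819/(-3561))*(1/33430) = (42819*(-1/3561))*(1/33430) = -14273/1187*1/33430 = -14273/39681410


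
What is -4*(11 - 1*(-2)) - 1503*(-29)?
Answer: 43535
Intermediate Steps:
-4*(11 - 1*(-2)) - 1503*(-29) = -4*(11 + 2) - 501*(-87) = -4*13 + 43587 = -52 + 43587 = 43535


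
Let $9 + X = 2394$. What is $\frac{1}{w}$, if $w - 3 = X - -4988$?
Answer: $\frac{1}{7376} \approx 0.00013557$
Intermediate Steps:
$X = 2385$ ($X = -9 + 2394 = 2385$)
$w = 7376$ ($w = 3 + \left(2385 - -4988\right) = 3 + \left(2385 + 4988\right) = 3 + 7373 = 7376$)
$\frac{1}{w} = \frac{1}{7376}$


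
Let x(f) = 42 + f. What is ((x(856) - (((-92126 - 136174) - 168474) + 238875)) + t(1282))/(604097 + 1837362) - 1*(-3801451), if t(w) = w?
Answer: 9281086917088/2441459 ≈ 3.8015e+6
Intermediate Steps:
((x(856) - (((-92126 - 136174) - 168474) + 238875)) + t(1282))/(604097 + 1837362) - 1*(-3801451) = (((42 + 856) - (((-92126 - 136174) - 168474) + 238875)) + 1282)/(604097 + 1837362) - 1*(-3801451) = ((898 - ((-228300 - 168474) + 238875)) + 1282)/2441459 + 3801451 = ((898 - (-396774 + 238875)) + 1282)*(1/2441459) + 3801451 = ((898 - 1*(-157899)) + 1282)*(1/2441459) + 3801451 = ((898 + 157899) + 1282)*(1/2441459) + 3801451 = (158797 + 1282)*(1/2441459) + 3801451 = 160079*(1/2441459) + 3801451 = 160079/2441459 + 3801451 = 9281086917088/2441459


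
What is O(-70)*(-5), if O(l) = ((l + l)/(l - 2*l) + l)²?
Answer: -25920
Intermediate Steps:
O(l) = (-2 + l)² (O(l) = ((2*l)/((-l)) + l)² = ((2*l)*(-1/l) + l)² = (-2 + l)²)
O(-70)*(-5) = (-2 - 70)²*(-5) = (-72)²*(-5) = 5184*(-5) = -25920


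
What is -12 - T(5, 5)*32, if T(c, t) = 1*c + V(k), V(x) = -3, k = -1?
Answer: -76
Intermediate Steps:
T(c, t) = -3 + c (T(c, t) = 1*c - 3 = c - 3 = -3 + c)
-12 - T(5, 5)*32 = -12 - (-3 + 5)*32 = -12 - 2*32 = -12 - 1*64 = -12 - 64 = -76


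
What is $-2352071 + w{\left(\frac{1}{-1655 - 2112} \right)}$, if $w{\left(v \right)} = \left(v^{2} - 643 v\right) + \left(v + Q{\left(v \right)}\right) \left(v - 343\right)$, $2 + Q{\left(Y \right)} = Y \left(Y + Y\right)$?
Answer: $- \frac{125692844764469353}{53454818663} \approx -2.3514 \cdot 10^{6}$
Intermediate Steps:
$Q{\left(Y \right)} = -2 + 2 Y^{2}$ ($Q{\left(Y \right)} = -2 + Y \left(Y + Y\right) = -2 + Y 2 Y = -2 + 2 Y^{2}$)
$w{\left(v \right)} = v^{2} - 643 v + \left(-343 + v\right) \left(-2 + v + 2 v^{2}\right)$ ($w{\left(v \right)} = \left(v^{2} - 643 v\right) + \left(v + \left(-2 + 2 v^{2}\right)\right) \left(v - 343\right) = \left(v^{2} - 643 v\right) + \left(-2 + v + 2 v^{2}\right) \left(-343 + v\right) = \left(v^{2} - 643 v\right) + \left(-343 + v\right) \left(-2 + v + 2 v^{2}\right) = v^{2} - 643 v + \left(-343 + v\right) \left(-2 + v + 2 v^{2}\right)$)
$-2352071 + w{\left(\frac{1}{-1655 - 2112} \right)} = -2352071 + \left(686 - \frac{988}{-1655 - 2112} - 684 \left(\frac{1}{-1655 - 2112}\right)^{2} + 2 \left(\frac{1}{-1655 - 2112}\right)^{3}\right) = -2352071 + \left(686 - \frac{988}{-3767} - 684 \left(\frac{1}{-3767}\right)^{2} + 2 \left(\frac{1}{-3767}\right)^{3}\right) = -2352071 + \left(686 - - \frac{988}{3767} - 684 \left(- \frac{1}{3767}\right)^{2} + 2 \left(- \frac{1}{3767}\right)^{3}\right) = -2352071 + \left(686 + \frac{988}{3767} - \frac{684}{14190289} + 2 \left(- \frac{1}{53454818663}\right)\right) = -2352071 + \left(686 + \frac{988}{3767} - \frac{684}{14190289} - \frac{2}{53454818663}\right) = -2352071 + \frac{36684023031720}{53454818663} = - \frac{125692844764469353}{53454818663}$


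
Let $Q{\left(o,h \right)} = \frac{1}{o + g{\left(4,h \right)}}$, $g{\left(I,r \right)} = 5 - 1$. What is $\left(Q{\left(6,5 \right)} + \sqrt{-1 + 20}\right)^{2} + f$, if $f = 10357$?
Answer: $\frac{1037601}{100} + \frac{\sqrt{19}}{5} \approx 10377.0$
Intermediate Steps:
$g{\left(I,r \right)} = 4$ ($g{\left(I,r \right)} = 5 - 1 = 4$)
$Q{\left(o,h \right)} = \frac{1}{4 + o}$ ($Q{\left(o,h \right)} = \frac{1}{o + 4} = \frac{1}{4 + o}$)
$\left(Q{\left(6,5 \right)} + \sqrt{-1 + 20}\right)^{2} + f = \left(\frac{1}{4 + 6} + \sqrt{-1 + 20}\right)^{2} + 10357 = \left(\frac{1}{10} + \sqrt{19}\right)^{2} + 10357 = 10357 + \left(\frac{1}{10} + \sqrt{19}\right)^{2}$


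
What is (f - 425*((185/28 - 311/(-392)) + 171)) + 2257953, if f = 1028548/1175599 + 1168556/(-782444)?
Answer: 196706902237310273703/90144357627688 ≈ 2.1821e+6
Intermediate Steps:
f = -142243013433/229960095989 (f = 1028548*(1/1175599) + 1168556*(-1/782444) = 1028548/1175599 - 292139/195611 = -142243013433/229960095989 ≈ -0.61856)
(f - 425*((185/28 - 311/(-392)) + 171)) + 2257953 = (-142243013433/229960095989 - 425*((185/28 - 311/(-392)) + 171)) + 2257953 = (-142243013433/229960095989 - 425*((185*(1/28) - 311*(-1/392)) + 171)) + 2257953 = (-142243013433/229960095989 - 425*((185/28 + 311/392) + 171)) + 2257953 = (-142243013433/229960095989 - 425*(2901/392 + 171)) + 2257953 = (-142243013433/229960095989 - 425*69933/392) + 2257953 = (-142243013433/229960095989 - 29721525/392) + 2257953 = -6834820501200728961/90144357627688 + 2257953 = 196706902237310273703/90144357627688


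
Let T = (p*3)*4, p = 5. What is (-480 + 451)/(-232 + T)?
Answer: 29/172 ≈ 0.16860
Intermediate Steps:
T = 60 (T = (5*3)*4 = 15*4 = 60)
(-480 + 451)/(-232 + T) = (-480 + 451)/(-232 + 60) = -29/(-172) = -29*(-1/172) = 29/172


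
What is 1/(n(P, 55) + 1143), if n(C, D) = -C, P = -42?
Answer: 1/1185 ≈ 0.00084388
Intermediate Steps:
1/(n(P, 55) + 1143) = 1/(-1*(-42) + 1143) = 1/(42 + 1143) = 1/1185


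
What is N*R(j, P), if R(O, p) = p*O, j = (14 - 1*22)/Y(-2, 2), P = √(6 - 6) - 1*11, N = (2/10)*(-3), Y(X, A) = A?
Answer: -132/5 ≈ -26.400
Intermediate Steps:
N = -⅗ (N = (2*(⅒))*(-3) = (⅕)*(-3) = -⅗ ≈ -0.60000)
P = -11 (P = √0 - 11 = 0 - 11 = -11)
j = -4 (j = (14 - 1*22)/2 = (14 - 22)*(½) = -8*½ = -4)
R(O, p) = O*p
N*R(j, P) = -(-12)*(-11)/5 = -⅗*44 = -132/5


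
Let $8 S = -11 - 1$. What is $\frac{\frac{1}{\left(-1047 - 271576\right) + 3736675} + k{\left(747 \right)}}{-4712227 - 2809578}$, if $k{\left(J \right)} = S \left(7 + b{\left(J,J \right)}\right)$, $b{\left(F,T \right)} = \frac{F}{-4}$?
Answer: $- \frac{1867990043}{52111847307720} \approx -3.5846 \cdot 10^{-5}$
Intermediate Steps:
$b{\left(F,T \right)} = - \frac{F}{4}$ ($b{\left(F,T \right)} = F \left(- \frac{1}{4}\right) = - \frac{F}{4}$)
$S = - \frac{3}{2}$ ($S = \frac{-11 - 1}{8} = \frac{1}{8} \left(-12\right) = - \frac{3}{2} \approx -1.5$)
$k{\left(J \right)} = - \frac{21}{2} + \frac{3 J}{8}$ ($k{\left(J \right)} = - \frac{3 \left(7 - \frac{J}{4}\right)}{2} = - \frac{21}{2} + \frac{3 J}{8}$)
$\frac{\frac{1}{\left(-1047 - 271576\right) + 3736675} + k{\left(747 \right)}}{-4712227 - 2809578} = \frac{\frac{1}{\left(-1047 - 271576\right) + 3736675} + \left(- \frac{21}{2} + \frac{3}{8} \cdot 747\right)}{-4712227 - 2809578} = \frac{\frac{1}{\left(-1047 - 271576\right) + 3736675} + \left(- \frac{21}{2} + \frac{2241}{8}\right)}{-7521805} = \left(\frac{1}{-272623 + 3736675} + \frac{2157}{8}\right) \left(- \frac{1}{7521805}\right) = \left(\frac{1}{3464052} + \frac{2157}{8}\right) \left(- \frac{1}{7521805}\right) = \frac{1867990043}{6928104} \left(- \frac{1}{7521805}\right) = - \frac{1867990043}{52111847307720}$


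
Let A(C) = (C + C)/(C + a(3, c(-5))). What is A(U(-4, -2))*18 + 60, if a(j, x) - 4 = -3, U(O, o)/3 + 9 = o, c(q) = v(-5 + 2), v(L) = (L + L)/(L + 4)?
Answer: 777/8 ≈ 97.125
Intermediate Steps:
v(L) = 2*L/(4 + L) (v(L) = (2*L)/(4 + L) = 2*L/(4 + L))
c(q) = -6 (c(q) = 2*(-5 + 2)/(4 + (-5 + 2)) = 2*(-3)/(4 - 3) = 2*(-3)/1 = 2*(-3)*1 = -6)
U(O, o) = -27 + 3*o
a(j, x) = 1 (a(j, x) = 4 - 3 = 1)
A(C) = 2*C/(1 + C) (A(C) = (C + C)/(C + 1) = (2*C)/(1 + C) = 2*C/(1 + C))
A(U(-4, -2))*18 + 60 = (2*(-27 + 3*(-2))/(1 + (-27 + 3*(-2))))*18 + 60 = (2*(-27 - 6)/(1 + (-27 - 6)))*18 + 60 = (2*(-33)/(1 - 33))*18 + 60 = (2*(-33)/(-32))*18 + 60 = (2*(-33)*(-1/32))*18 + 60 = (33/16)*18 + 60 = 297/8 + 60 = 777/8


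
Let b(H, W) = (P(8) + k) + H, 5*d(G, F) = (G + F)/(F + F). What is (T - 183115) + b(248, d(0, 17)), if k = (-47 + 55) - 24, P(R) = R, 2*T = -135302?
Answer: -250526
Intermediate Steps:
T = -67651 (T = (1/2)*(-135302) = -67651)
d(G, F) = (F + G)/(10*F) (d(G, F) = ((G + F)/(F + F))/5 = ((F + G)/((2*F)))/5 = ((F + G)*(1/(2*F)))/5 = ((F + G)/(2*F))/5 = (F + G)/(10*F))
k = -16 (k = 8 - 24 = -16)
b(H, W) = -8 + H (b(H, W) = (8 - 16) + H = -8 + H)
(T - 183115) + b(248, d(0, 17)) = (-67651 - 183115) + (-8 + 248) = -250766 + 240 = -250526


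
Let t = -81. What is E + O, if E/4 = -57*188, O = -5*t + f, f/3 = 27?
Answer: -42378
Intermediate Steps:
f = 81 (f = 3*27 = 81)
O = 486 (O = -5*(-81) + 81 = 405 + 81 = 486)
E = -42864 (E = 4*(-57*188) = 4*(-10716) = -42864)
E + O = -42864 + 486 = -42378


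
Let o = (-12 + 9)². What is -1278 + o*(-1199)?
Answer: -12069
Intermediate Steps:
o = 9 (o = (-3)² = 9)
-1278 + o*(-1199) = -1278 + 9*(-1199) = -1278 - 10791 = -12069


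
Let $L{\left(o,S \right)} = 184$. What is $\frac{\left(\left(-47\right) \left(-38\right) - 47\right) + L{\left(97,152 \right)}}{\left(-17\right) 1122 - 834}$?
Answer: $- \frac{641}{6636} \approx -0.096594$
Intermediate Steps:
$\frac{\left(\left(-47\right) \left(-38\right) - 47\right) + L{\left(97,152 \right)}}{\left(-17\right) 1122 - 834} = \frac{\left(\left(-47\right) \left(-38\right) - 47\right) + 184}{\left(-17\right) 1122 - 834} = \frac{\left(1786 - 47\right) + 184}{-19074 - 834} = \frac{1739 + 184}{-19908} = 1923 \left(- \frac{1}{19908}\right) = - \frac{641}{6636}$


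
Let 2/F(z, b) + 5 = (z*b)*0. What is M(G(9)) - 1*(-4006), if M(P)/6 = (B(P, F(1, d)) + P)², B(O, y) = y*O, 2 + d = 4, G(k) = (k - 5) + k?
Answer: 109276/25 ≈ 4371.0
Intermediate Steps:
G(k) = -5 + 2*k (G(k) = (-5 + k) + k = -5 + 2*k)
d = 2 (d = -2 + 4 = 2)
F(z, b) = -⅖ (F(z, b) = 2/(-5 + (z*b)*0) = 2/(-5 + (b*z)*0) = 2/(-5 + 0) = 2/(-5) = 2*(-⅕) = -⅖)
B(O, y) = O*y
M(P) = 54*P²/25 (M(P) = 6*(P*(-⅖) + P)² = 6*(-2*P/5 + P)² = 6*(3*P/5)² = 6*(9*P²/25) = 54*P²/25)
M(G(9)) - 1*(-4006) = 54*(-5 + 2*9)²/25 - 1*(-4006) = 54*(-5 + 18)²/25 + 4006 = (54/25)*13² + 4006 = (54/25)*169 + 4006 = 9126/25 + 4006 = 109276/25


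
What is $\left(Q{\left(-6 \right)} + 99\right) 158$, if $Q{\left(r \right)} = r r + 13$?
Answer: $23384$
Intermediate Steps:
$Q{\left(r \right)} = 13 + r^{2}$ ($Q{\left(r \right)} = r^{2} + 13 = 13 + r^{2}$)
$\left(Q{\left(-6 \right)} + 99\right) 158 = \left(\left(13 + \left(-6\right)^{2}\right) + 99\right) 158 = \left(\left(13 + 36\right) + 99\right) 158 = \left(49 + 99\right) 158 = 148 \cdot 158 = 23384$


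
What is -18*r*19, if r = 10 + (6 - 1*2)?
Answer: -4788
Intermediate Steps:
r = 14 (r = 10 + (6 - 2) = 10 + 4 = 14)
-18*r*19 = -18*14*19 = -252*19 = -4788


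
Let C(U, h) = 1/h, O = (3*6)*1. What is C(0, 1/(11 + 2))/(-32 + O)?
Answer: -13/14 ≈ -0.92857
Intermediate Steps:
O = 18 (O = 18*1 = 18)
C(0, 1/(11 + 2))/(-32 + O) = 1/((-32 + 18)*(1/(11 + 2))) = 1/((-14)*(1/13)) = -1/(14*1/13) = -1/14*13 = -13/14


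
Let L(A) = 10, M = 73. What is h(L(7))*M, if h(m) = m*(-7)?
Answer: -5110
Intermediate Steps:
h(m) = -7*m
h(L(7))*M = -7*10*73 = -70*73 = -5110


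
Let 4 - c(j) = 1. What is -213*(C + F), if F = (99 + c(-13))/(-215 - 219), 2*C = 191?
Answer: -8806485/434 ≈ -20291.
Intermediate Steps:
C = 191/2 (C = (½)*191 = 191/2 ≈ 95.500)
c(j) = 3 (c(j) = 4 - 1*1 = 4 - 1 = 3)
F = -51/217 (F = (99 + 3)/(-215 - 219) = 102/(-434) = 102*(-1/434) = -51/217 ≈ -0.23502)
-213*(C + F) = -213*(191/2 - 51/217) = -213*41345/434 = -8806485/434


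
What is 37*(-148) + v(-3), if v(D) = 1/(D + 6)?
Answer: -16427/3 ≈ -5475.7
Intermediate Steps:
v(D) = 1/(6 + D)
37*(-148) + v(-3) = 37*(-148) + 1/(6 - 3) = -5476 + 1/3 = -16427/3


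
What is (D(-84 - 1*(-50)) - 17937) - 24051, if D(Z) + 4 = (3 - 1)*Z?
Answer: -42060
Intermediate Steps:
D(Z) = -4 + 2*Z (D(Z) = -4 + (3 - 1)*Z = -4 + 2*Z)
(D(-84 - 1*(-50)) - 17937) - 24051 = ((-4 + 2*(-84 - 1*(-50))) - 17937) - 24051 = ((-4 + 2*(-84 + 50)) - 17937) - 24051 = ((-4 + 2*(-34)) - 17937) - 24051 = ((-4 - 68) - 17937) - 24051 = (-72 - 17937) - 24051 = -18009 - 24051 = -42060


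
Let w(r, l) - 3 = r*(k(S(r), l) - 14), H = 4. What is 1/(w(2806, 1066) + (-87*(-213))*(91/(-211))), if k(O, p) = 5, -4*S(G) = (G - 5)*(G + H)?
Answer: -211/7014282 ≈ -3.0081e-5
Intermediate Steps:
S(G) = -(-5 + G)*(4 + G)/4 (S(G) = -(G - 5)*(G + 4)/4 = -(-5 + G)*(4 + G)/4)
w(r, l) = 3 - 9*r (w(r, l) = 3 + r*(5 - 14) = 3 + r*(-9) = 3 - 9*r)
1/(w(2806, 1066) + (-87*(-213))*(91/(-211))) = 1/((3 - 9*2806) + (-87*(-213))*(91/(-211))) = 1/((3 - 25254) + 18531*(91*(-1/211))) = 1/(-25251 + 18531*(-91/211)) = 1/(-25251 - 1686321/211) = 1/(-7014282/211) = -211/7014282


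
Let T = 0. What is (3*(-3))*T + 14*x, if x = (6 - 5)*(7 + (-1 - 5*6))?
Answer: -336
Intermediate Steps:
x = -24 (x = 1*(7 + (-1 - 30)) = 1*(7 - 31) = 1*(-24) = -24)
(3*(-3))*T + 14*x = (3*(-3))*0 + 14*(-24) = -9*0 - 336 = 0 - 336 = -336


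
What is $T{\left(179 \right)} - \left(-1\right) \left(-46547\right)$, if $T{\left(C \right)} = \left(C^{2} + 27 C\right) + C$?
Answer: $-9494$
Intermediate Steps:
$T{\left(C \right)} = C^{2} + 28 C$
$T{\left(179 \right)} - \left(-1\right) \left(-46547\right) = 179 \left(28 + 179\right) - \left(-1\right) \left(-46547\right) = 179 \cdot 207 - 46547 = 37053 - 46547 = -9494$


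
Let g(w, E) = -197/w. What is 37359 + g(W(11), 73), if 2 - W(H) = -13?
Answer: 560188/15 ≈ 37346.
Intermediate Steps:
W(H) = 15 (W(H) = 2 - 1*(-13) = 2 + 13 = 15)
37359 + g(W(11), 73) = 37359 - 197/15 = 560188/15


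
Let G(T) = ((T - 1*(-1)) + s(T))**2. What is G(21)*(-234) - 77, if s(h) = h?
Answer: -432743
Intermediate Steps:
G(T) = (1 + 2*T)**2 (G(T) = ((T - 1*(-1)) + T)**2 = ((T + 1) + T)**2 = ((1 + T) + T)**2 = (1 + 2*T)**2)
G(21)*(-234) - 77 = (1 + 2*21)**2*(-234) - 77 = (1 + 42)**2*(-234) - 77 = 43**2*(-234) - 77 = 1849*(-234) - 77 = -432666 - 77 = -432743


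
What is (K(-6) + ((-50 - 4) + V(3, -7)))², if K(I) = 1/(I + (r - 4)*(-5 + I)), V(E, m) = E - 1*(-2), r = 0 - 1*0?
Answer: 3463321/1444 ≈ 2398.4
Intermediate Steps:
r = 0 (r = 0 + 0 = 0)
V(E, m) = 2 + E (V(E, m) = E + 2 = 2 + E)
K(I) = 1/(20 - 3*I) (K(I) = 1/(I + (0 - 4)*(-5 + I)) = 1/(I - 4*(-5 + I)) = 1/(I + (20 - 4*I)) = 1/(20 - 3*I))
(K(-6) + ((-50 - 4) + V(3, -7)))² = (1/(20 - 3*(-6)) + ((-50 - 4) + (2 + 3)))² = (1/(20 + 18) + (-54 + 5))² = (1/38 - 49)² = (-1861/38)² = 3463321/1444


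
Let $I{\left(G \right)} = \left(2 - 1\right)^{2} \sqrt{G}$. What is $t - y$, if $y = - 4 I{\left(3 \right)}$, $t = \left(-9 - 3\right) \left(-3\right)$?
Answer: $36 + 4 \sqrt{3} \approx 42.928$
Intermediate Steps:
$t = 36$ ($t = \left(-12\right) \left(-3\right) = 36$)
$I{\left(G \right)} = \sqrt{G}$ ($I{\left(G \right)} = 1^{2} \sqrt{G} = 1 \sqrt{G} = \sqrt{G}$)
$y = - 4 \sqrt{3} \approx -6.9282$
$t - y = 36 - - 4 \sqrt{3} = 36 + 4 \sqrt{3}$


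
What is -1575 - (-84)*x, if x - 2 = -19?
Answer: -3003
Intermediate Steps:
x = -17 (x = 2 - 19 = -17)
-1575 - (-84)*x = -1575 - (-84)*(-17) = -1575 - 1*1428 = -1575 - 1428 = -3003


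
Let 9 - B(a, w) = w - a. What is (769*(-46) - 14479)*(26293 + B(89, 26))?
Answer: -1314374345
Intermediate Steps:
B(a, w) = 9 + a - w (B(a, w) = 9 - (w - a) = 9 + (a - w) = 9 + a - w)
(769*(-46) - 14479)*(26293 + B(89, 26)) = (769*(-46) - 14479)*(26293 + (9 + 89 - 1*26)) = (-35374 - 14479)*(26293 + (9 + 89 - 26)) = -49853*(26293 + 72) = -49853*26365 = -1314374345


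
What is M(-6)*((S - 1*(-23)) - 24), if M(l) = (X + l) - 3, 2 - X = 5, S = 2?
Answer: -12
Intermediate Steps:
X = -3 (X = 2 - 1*5 = 2 - 5 = -3)
M(l) = -6 + l (M(l) = (-3 + l) - 3 = -6 + l)
M(-6)*((S - 1*(-23)) - 24) = (-6 - 6)*((2 - 1*(-23)) - 24) = -12*((2 + 23) - 24) = -12*(25 - 24) = -12*1 = -12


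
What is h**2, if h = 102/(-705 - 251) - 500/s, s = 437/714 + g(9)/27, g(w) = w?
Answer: 5178987996121/18507204 ≈ 2.7984e+5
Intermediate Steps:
s = 225/238 (s = 437/714 + 9/27 = 437*(1/714) + 9*(1/27) = 437/714 + 1/3 = 225/238 ≈ 0.94538)
h = -2275739/4302 (h = 102/(-705 - 251) - 500/225/238 = 102/(-956) - 500*238/225 = 102*(-1/956) - 4760/9 = -51/478 - 4760/9 = -2275739/4302 ≈ -529.00)
h**2 = (-2275739/4302)**2 = 5178987996121/18507204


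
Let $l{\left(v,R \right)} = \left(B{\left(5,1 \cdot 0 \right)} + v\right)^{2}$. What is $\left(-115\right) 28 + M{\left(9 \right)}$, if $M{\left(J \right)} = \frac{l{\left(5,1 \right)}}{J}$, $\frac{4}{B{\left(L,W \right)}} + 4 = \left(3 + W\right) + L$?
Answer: $-3216$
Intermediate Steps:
$B{\left(L,W \right)} = \frac{4}{-1 + L + W}$ ($B{\left(L,W \right)} = \frac{4}{-4 + \left(\left(3 + W\right) + L\right)} = \frac{4}{-4 + \left(3 + L + W\right)} = \frac{4}{-1 + L + W}$)
$l{\left(v,R \right)} = \left(1 + v\right)^{2}$ ($l{\left(v,R \right)} = \left(\frac{4}{-1 + 5 + 1 \cdot 0} + v\right)^{2} = \left(\frac{4}{-1 + 5 + 0} + v\right)^{2} = \left(\frac{4}{4} + v\right)^{2} = \left(4 \cdot \frac{1}{4} + v\right)^{2} = \left(1 + v\right)^{2}$)
$M{\left(J \right)} = \frac{36}{J}$ ($M{\left(J \right)} = \frac{\left(1 + 5\right)^{2}}{J} = \frac{6^{2}}{J} = \frac{36}{J}$)
$\left(-115\right) 28 + M{\left(9 \right)} = \left(-115\right) 28 + \frac{36}{9} = -3220 + 36 \cdot \frac{1}{9} = -3220 + 4 = -3216$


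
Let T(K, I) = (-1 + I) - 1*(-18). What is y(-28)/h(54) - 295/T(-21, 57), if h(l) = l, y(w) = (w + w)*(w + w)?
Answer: 108067/1998 ≈ 54.088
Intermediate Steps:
y(w) = 4*w² (y(w) = (2*w)*(2*w) = 4*w²)
T(K, I) = 17 + I (T(K, I) = (-1 + I) + 18 = 17 + I)
y(-28)/h(54) - 295/T(-21, 57) = (4*(-28)²)/54 - 295/(17 + 57) = (4*784)*(1/54) - 295/74 = 3136*(1/54) - 295*1/74 = 1568/27 - 295/74 = 108067/1998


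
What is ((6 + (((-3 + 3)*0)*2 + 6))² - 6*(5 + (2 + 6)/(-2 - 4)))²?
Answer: 14884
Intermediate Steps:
((6 + (((-3 + 3)*0)*2 + 6))² - 6*(5 + (2 + 6)/(-2 - 4)))² = ((6 + ((0*0)*2 + 6))² - 6*(5 + 8/(-6)))² = ((6 + (0*2 + 6))² - 6*(5 + 8*(-⅙)))² = ((6 + (0 + 6))² - 6*(5 - 4/3))² = ((6 + 6)² - 6*11/3)² = (12² - 22)² = (144 - 22)² = 122² = 14884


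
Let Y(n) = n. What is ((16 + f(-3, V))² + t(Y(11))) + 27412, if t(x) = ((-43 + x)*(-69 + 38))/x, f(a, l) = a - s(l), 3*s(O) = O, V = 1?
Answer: 2738600/99 ≈ 27663.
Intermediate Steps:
s(O) = O/3
f(a, l) = a - l/3
t(x) = (1333 - 31*x)/x (t(x) = ((-43 + x)*(-31))/x = (1333 - 31*x)/x)
((16 + f(-3, V))² + t(Y(11))) + 27412 = ((16 + (-3 - ⅓*1))² + (-31 + 1333/11)) + 27412 = ((16 + (-3 - ⅓))² + (-31 + 1333*(1/11))) + 27412 = ((16 - 10/3)² + (-31 + 1333/11)) + 27412 = ((38/3)² + 992/11) + 27412 = (1444/9 + 992/11) + 27412 = 24812/99 + 27412 = 2738600/99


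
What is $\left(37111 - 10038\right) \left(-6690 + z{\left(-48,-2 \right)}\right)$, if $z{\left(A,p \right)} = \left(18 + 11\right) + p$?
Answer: $-180387399$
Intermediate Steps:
$z{\left(A,p \right)} = 29 + p$
$\left(37111 - 10038\right) \left(-6690 + z{\left(-48,-2 \right)}\right) = \left(37111 - 10038\right) \left(-6690 + \left(29 - 2\right)\right) = 27073 \left(-6690 + 27\right) = 27073 \left(-6663\right) = -180387399$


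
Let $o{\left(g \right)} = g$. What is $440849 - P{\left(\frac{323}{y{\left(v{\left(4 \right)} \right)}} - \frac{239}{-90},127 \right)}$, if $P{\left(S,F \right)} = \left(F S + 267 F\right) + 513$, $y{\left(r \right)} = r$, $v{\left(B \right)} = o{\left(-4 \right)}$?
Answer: $\frac{74942099}{180} \approx 4.1635 \cdot 10^{5}$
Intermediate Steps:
$v{\left(B \right)} = -4$
$P{\left(S,F \right)} = 513 + 267 F + F S$ ($P{\left(S,F \right)} = \left(267 F + F S\right) + 513 = 513 + 267 F + F S$)
$440849 - P{\left(\frac{323}{y{\left(v{\left(4 \right)} \right)}} - \frac{239}{-90},127 \right)} = 440849 - \left(513 + 267 \cdot 127 + 127 \left(\frac{323}{-4} - \frac{239}{-90}\right)\right) = 440849 - \left(513 + 33909 + 127 \left(323 \left(- \frac{1}{4}\right) - - \frac{239}{90}\right)\right) = 440849 - \left(513 + 33909 + 127 \left(- \frac{323}{4} + \frac{239}{90}\right)\right) = 440849 - \left(513 + 33909 + 127 \left(- \frac{14057}{180}\right)\right) = 440849 - \left(513 + 33909 - \frac{1785239}{180}\right) = 440849 - \frac{4410721}{180} = \frac{74942099}{180}$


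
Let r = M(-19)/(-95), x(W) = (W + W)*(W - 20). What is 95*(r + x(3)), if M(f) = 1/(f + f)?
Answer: -368219/38 ≈ -9690.0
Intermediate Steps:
M(f) = 1/(2*f)
x(W) = 2*W*(-20 + W) (x(W) = (2*W)*(-20 + W) = 2*W*(-20 + W))
r = 1/3610 (r = ((½)/(-19))/(-95) = ((½)*(-1/19))*(-1/95) = -1/38*(-1/95) = 1/3610 ≈ 0.00027701)
95*(r + x(3)) = 95*(1/3610 + 2*3*(-20 + 3)) = 95*(1/3610 + 2*3*(-17)) = 95*(1/3610 - 102) = 95*(-368219/3610) = -368219/38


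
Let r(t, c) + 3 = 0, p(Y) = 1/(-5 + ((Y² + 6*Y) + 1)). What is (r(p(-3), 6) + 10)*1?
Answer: 7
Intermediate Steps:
p(Y) = 1/(-4 + Y² + 6*Y) (p(Y) = 1/(-5 + (1 + Y² + 6*Y)) = 1/(-4 + Y² + 6*Y))
r(t, c) = -3 (r(t, c) = -3 + 0 = -3)
(r(p(-3), 6) + 10)*1 = (-3 + 10)*1 = 7*1 = 7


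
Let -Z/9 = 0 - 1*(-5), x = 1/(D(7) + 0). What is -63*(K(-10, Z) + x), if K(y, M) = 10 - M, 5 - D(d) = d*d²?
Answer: -1171107/338 ≈ -3464.8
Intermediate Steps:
D(d) = 5 - d³ (D(d) = 5 - d*d² = 5 - d³)
x = -1/338 (x = 1/((5 - 1*7³) + 0) = 1/((5 - 1*343) + 0) = 1/((5 - 343) + 0) = 1/(-338 + 0) = 1/(-338) = -1/338 ≈ -0.0029586)
Z = -45 (Z = -9*(0 - 1*(-5)) = -9*(0 + 5) = -9*5 = -45)
-63*(K(-10, Z) + x) = -63*((10 - 1*(-45)) - 1/338) = -63*((10 + 45) - 1/338) = -63*(55 - 1/338) = -63*18589/338 = -1171107/338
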